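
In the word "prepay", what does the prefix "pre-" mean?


Prefix: pre-
As in: prepay -> pre- + pay
Meaning = before


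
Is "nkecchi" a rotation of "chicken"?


Word: "chicken", Candidate: "nkecchi"
Method: check if candidate is substring of word+word
"chickenchicken" contains "nkecchi"? No
Is rotation = No


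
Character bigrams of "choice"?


Word: "choice" (length 6)
Number of bigrams = 6 - 2 + 1 = 5
  Position 0: "ch"
  Position 1: "ho"
  Position 2: "oi"
  Position 3: "ic"
  Position 4: "ce"
Bigrams = "ch", "ho", "oi", "ic", "ce"


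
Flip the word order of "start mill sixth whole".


Original: "start mill sixth whole"
Words (1..n): start | mill | sixth | whole
Reversed (n..1): whole | sixth | mill | start
Result = "whole sixth mill start"


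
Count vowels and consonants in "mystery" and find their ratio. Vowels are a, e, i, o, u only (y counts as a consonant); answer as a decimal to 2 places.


Word: "mystery"
Vowels (a,e,i,o,u): 1
Consonants: 6
Ratio = 1/6
= 0.17


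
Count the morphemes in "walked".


Word: "walked"
Morphemes: walk / -ed
Each morpheme carries meaning
= 2 morphemes


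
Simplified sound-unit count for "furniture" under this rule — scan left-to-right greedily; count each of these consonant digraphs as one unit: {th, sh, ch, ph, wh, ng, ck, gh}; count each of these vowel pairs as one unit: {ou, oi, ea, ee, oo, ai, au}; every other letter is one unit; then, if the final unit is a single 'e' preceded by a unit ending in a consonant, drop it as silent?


Word: "furniture" (9 letters)
Left-to-right scan:
  1. 'f' (letter)
  2. 'u' (letter)
  3. 'r' (letter)
  4. 'n' (letter)
  5. 'i' (letter)
  6. 't' (letter)
  7. 'u' (letter)
  8. 'r' (letter)
  9. 'e' (letter)
Units from scan: 9
Final unit is 'e' after a consonant -> drop as silent (-1)
Sound units = 8 units


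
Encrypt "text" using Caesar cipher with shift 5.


Word: "text"
Shift: 5
Each letter → (letter + shift) mod 26:
  't' (19) + 5 = 24 → 'y'
  'e' (4) + 5 = 9 → 'j'
  'x' (23) + 5 = 2 → 'c'
  't' (19) + 5 = 24 → 'y'
Result = "yjcy"


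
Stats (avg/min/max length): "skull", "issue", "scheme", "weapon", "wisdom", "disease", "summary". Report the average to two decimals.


Lengths: "skull"=5, "issue"=5, "scheme"=6, "weapon"=6, "wisdom"=6, "disease"=7, "summary"=7
Sum = 42, Count = 7
Average = 42/7 = 6.00
= avg=6.00, min=5, max=7


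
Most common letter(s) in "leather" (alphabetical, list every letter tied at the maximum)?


Word: "leather"
Letter counts:
  'a': 1
  'e': 2
  'h': 1
  'l': 1
  'r': 1
  't': 1
Maximum count = 2
Most frequent = 'e' (2 times each)


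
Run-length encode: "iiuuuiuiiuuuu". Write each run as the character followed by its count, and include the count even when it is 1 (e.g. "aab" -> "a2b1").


String: "iiuuuiuiiuuuu"
Scanning for consecutive runs:
  'i' x 2
  'u' x 3
  'i' x 1
  'u' x 1
  'i' x 2
  'u' x 4
RLE = "i2u3i1u1i2u4"


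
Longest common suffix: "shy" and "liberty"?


Word 1: "shy"
Word 2: "liberty"
Comparing from end:
  Pos -1: 'y' == 'y'
  Pos -2: 'h' != 't' (stop)
LCS = "y" (length 1)


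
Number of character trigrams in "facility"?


Word: "facility" (length 8)
Number of 3-grams = length - 3 + 1 = 8 - 3 + 1
= 6


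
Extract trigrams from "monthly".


Word: "monthly" (length 7)
Number of trigrams = 7 - 3 + 1 = 5
  Position 0: "mon"
  Position 1: "ont"
  Position 2: "nth"
  Position 3: "thl"
  Position 4: "hly"
Trigrams = "mon", "ont", "nth", "thl", "hly"


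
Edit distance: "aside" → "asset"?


Word 1: "aside" (length 5)
Word 2: "asset" (length 5)
One optimal edit sequence (insert/delete/substitute each cost 1):
  1. keep 'a'
  2. keep 's'
  3. substitute 'i' -> 's'  (+1)
  4. substitute 'd' -> 'e'  (+1)
  5. substitute 'e' -> 't'  (+1)
Total edit operations: 3
Edit distance = 3


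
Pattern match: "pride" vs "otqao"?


Pattern of "pride": [0, 1, 2, 3, 4]
Pattern of "otqao": [0, 1, 2, 3, 0]
Patterns do not match
Same pattern = No


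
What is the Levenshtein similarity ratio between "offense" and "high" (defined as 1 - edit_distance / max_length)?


Word 1: "offense" (length 7)
Word 2: "high" (length 4)
One optimal edit sequence:
  1. delete 'o'  (+1)
  2. delete 'f'  (+1)
  3. delete 'f'  (+1)
  4. substitute 'e' -> 'h'  (+1)
  5. substitute 'n' -> 'i'  (+1)
  6. substitute 's' -> 'g'  (+1)
  7. substitute 'e' -> 'h'  (+1)
Edit distance = 7
Max length = max(7, 4) = 7
Similarity = 1 - 7/7
= 0.0000


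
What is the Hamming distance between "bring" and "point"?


Comparing character by character (same length = 5):
  Pos 0: 'b' vs 'p' !=
  Pos 1: 'r' vs 'o' !=
  Pos 2: 'i' vs 'i' =
  Pos 3: 'n' vs 'n' =
  Pos 4: 'g' vs 't' !=
Hamming distance = 3


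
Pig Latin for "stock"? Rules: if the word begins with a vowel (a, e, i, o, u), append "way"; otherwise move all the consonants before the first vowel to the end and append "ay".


Word: "stock"
Starts with consonant(s) → move to end, add 'ay'
Consonant cluster: "st"
Pig Latin = "ockstay"


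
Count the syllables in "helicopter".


Word: "helicopter"
Syllable breakdown: hel / i / cop / ter
Counting: 4 parts
= 4 syllables


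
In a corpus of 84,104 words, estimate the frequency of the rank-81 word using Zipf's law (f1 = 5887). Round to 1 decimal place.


Zipf's law: f(r) = f(1) / r
f(1) = 5887
f(81) = 5887 / 81
= 72.7 occurrences


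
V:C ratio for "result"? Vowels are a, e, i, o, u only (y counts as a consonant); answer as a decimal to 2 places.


Word: "result"
Vowels (a,e,i,o,u): 2
Consonants: 4
Ratio = 2/4
= 0.50


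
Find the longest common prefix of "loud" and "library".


Word 1: "loud"
Word 2: "library"
Comparing from start:
  Pos 0: 'l' == 'l'
  Pos 1: 'o' != 'i' (stop)
LCP = "l" (length 1)


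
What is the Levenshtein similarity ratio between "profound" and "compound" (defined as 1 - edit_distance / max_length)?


Word 1: "profound" (length 8)
Word 2: "compound" (length 8)
One optimal edit sequence:
  1. substitute 'p' -> 'c'  (+1)
  2. substitute 'r' -> 'o'  (+1)
  3. substitute 'o' -> 'm'  (+1)
  4. substitute 'f' -> 'p'  (+1)
  5. keep 'o'
  6. keep 'u'
  7. keep 'n'
  8. keep 'd'
Edit distance = 4
Max length = max(8, 8) = 8
Similarity = 1 - 4/8
= 0.5000


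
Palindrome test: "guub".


Word: "guub"
Reversed: "buug"
Forward == Backward? guub != buug
Palindrome = No


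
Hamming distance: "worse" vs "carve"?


Comparing character by character (same length = 5):
  Pos 0: 'w' vs 'c' !=
  Pos 1: 'o' vs 'a' !=
  Pos 2: 'r' vs 'r' =
  Pos 3: 's' vs 'v' !=
  Pos 4: 'e' vs 'e' =
Hamming distance = 3


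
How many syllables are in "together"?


Word: "together"
Syllable breakdown: to-geth-er
Counting: 3 parts
= 3 syllables


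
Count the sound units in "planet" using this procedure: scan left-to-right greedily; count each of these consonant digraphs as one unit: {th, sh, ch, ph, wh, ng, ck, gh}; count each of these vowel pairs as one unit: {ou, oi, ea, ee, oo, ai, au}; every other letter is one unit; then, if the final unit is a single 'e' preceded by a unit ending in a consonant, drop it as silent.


Word: "planet" (6 letters)
Left-to-right scan:
  (1) 'p' (letter)
  (2) 'l' (letter)
  (3) 'a' (letter)
  (4) 'n' (letter)
  (5) 'e' (letter)
  (6) 't' (letter)
Units from scan: 6
Sound units = 6 units


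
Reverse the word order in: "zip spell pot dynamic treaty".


Original: "zip spell pot dynamic treaty"
Words (1..n): zip | spell | pot | dynamic | treaty
Reversed (n..1): treaty | dynamic | pot | spell | zip
Result = "treaty dynamic pot spell zip"


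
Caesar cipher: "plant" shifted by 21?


Word: "plant"
Shift: 21
Each letter → (letter + shift) mod 26:
  'p' (15) + 21 = 10 → 'k'
  'l' (11) + 21 = 6 → 'g'
  'a' (0) + 21 = 21 → 'v'
  'n' (13) + 21 = 8 → 'i'
  't' (19) + 21 = 14 → 'o'
Result = "kgvio"


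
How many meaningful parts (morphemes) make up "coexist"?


Word: "coexist"
Morphemes: co- / exist
Each morpheme carries meaning
= 2 morphemes


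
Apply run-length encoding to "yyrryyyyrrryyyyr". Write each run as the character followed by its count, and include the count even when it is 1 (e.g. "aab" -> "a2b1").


String: "yyrryyyyrrryyyyr"
Scanning for consecutive runs:
  'y' x 2
  'r' x 2
  'y' x 4
  'r' x 3
  'y' x 4
  'r' x 1
RLE = "y2r2y4r3y4r1"


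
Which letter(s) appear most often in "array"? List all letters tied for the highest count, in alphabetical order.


Word: "array"
Letter counts:
  'a': 2
  'r': 2
  'y': 1
Maximum count = 2
Most frequent = 'a', 'r' (2 times each)


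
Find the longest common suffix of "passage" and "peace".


Word 1: "passage"
Word 2: "peace"
Comparing from end:
  Pos -1: 'e' == 'e'
  Pos -2: 'g' != 'c' (stop)
LCS = "e" (length 1)


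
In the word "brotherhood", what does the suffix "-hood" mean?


Suffix: -hood
As in: brotherhood -> brother + -hood
Meaning = state / condition


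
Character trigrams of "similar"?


Word: "similar" (length 7)
Number of trigrams = 7 - 3 + 1 = 5
  Position 0: "sim"
  Position 1: "imi"
  Position 2: "mil"
  Position 3: "ila"
  Position 4: "lar"
Trigrams = "sim", "imi", "mil", "ila", "lar"


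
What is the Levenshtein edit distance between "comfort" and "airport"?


Word 1: "comfort" (length 7)
Word 2: "airport" (length 7)
One optimal edit sequence (insert/delete/substitute each cost 1):
  1. substitute 'c' -> 'a'  (+1)
  2. substitute 'o' -> 'i'  (+1)
  3. substitute 'm' -> 'r'  (+1)
  4. substitute 'f' -> 'p'  (+1)
  5. keep 'o'
  6. keep 'r'
  7. keep 't'
Total edit operations: 4
Edit distance = 4


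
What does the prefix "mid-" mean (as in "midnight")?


Prefix: mid-
Example: midnight (mid- + night)
Meaning = middle


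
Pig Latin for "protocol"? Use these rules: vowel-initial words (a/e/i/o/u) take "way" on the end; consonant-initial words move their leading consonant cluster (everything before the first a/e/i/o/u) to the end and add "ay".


Word: "protocol"
Starts with consonant(s) → move to end, add 'ay'
Consonant cluster: "pr"
Pig Latin = "otocolpray"


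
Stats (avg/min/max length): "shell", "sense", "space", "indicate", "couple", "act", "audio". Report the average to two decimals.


Lengths: "shell"=5, "sense"=5, "space"=5, "indicate"=8, "couple"=6, "act"=3, "audio"=5
Sum = 37, Count = 7
Average = 37/7 = 5.29
= avg=5.29, min=3, max=8


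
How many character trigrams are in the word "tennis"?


Word: "tennis" (length 6)
Number of 3-grams = length - 3 + 1 = 6 - 3 + 1
= 4


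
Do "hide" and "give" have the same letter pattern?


Pattern of "hide": [0, 1, 2, 3]
Pattern of "give": [0, 1, 2, 3]
Patterns match
Same pattern = Yes


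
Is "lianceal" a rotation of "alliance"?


Word: "alliance", Candidate: "lianceal"
Method: check if candidate is substring of word+word
"alliancealliance" contains "lianceal"? Yes
Is rotation = Yes


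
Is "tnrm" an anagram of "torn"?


Word 1: "torn" → sorted: nort
Word 2: "tnrm" → sorted: mnrt
Same letters? nort != mnrt
Anagram = No


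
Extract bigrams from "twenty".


Word: "twenty" (length 6)
Number of bigrams = 6 - 2 + 1 = 5
  Position 0: "tw"
  Position 1: "we"
  Position 2: "en"
  Position 3: "nt"
  Position 4: "ty"
Bigrams = "tw", "we", "en", "nt", "ty"


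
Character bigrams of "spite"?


Word: "spite" (length 5)
Number of bigrams = 5 - 2 + 1 = 4
  Position 0: "sp"
  Position 1: "pi"
  Position 2: "it"
  Position 3: "te"
Bigrams = "sp", "pi", "it", "te"


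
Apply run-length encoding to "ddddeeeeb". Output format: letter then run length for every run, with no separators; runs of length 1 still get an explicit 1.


String: "ddddeeeeb"
Scanning for consecutive runs:
  'd' x 4
  'e' x 4
  'b' x 1
RLE = "d4e4b1"


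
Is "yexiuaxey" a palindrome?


Word: "yexiuaxey"
Reversed: "yexauixey"
Forward == Backward? yexiuaxey != yexauixey
Palindrome = No


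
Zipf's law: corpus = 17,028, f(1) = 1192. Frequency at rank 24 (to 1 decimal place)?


Zipf's law: f(r) = f(1) / r
f(1) = 1192
f(24) = 1192 / 24
= 49.7 occurrences


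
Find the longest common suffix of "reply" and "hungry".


Word 1: "reply"
Word 2: "hungry"
Comparing from end:
  Pos -1: 'y' == 'y'
  Pos -2: 'l' != 'r' (stop)
LCS = "y" (length 1)


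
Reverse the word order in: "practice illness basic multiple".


Original: "practice illness basic multiple"
Words (1..n): practice | illness | basic | multiple
Reversed (n..1): multiple | basic | illness | practice
Result = "multiple basic illness practice"


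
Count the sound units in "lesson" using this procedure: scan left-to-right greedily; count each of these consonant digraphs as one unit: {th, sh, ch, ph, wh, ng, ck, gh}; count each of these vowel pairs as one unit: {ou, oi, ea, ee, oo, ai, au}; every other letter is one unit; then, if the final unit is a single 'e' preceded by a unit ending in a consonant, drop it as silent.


Word: "lesson" (6 letters)
Left-to-right scan:
  (1) 'l' (letter)
  (2) 'e' (letter)
  (3) 's' (letter)
  (4) 's' (letter)
  (5) 'o' (letter)
  (6) 'n' (letter)
Units from scan: 6
Sound units = 6 units


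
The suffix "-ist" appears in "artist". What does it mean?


Suffix: -ist
As in: artist -> art + -ist
Meaning = one who practices


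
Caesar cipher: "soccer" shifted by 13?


Word: "soccer"
Shift: 13
Each letter → (letter + shift) mod 26:
  's' (18) + 13 = 5 → 'f'
  'o' (14) + 13 = 1 → 'b'
  'c' (2) + 13 = 15 → 'p'
  'c' (2) + 13 = 15 → 'p'
  'e' (4) + 13 = 17 → 'r'
  'r' (17) + 13 = 4 → 'e'
Result = "fbppre"


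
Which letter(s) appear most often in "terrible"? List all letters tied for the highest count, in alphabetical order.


Word: "terrible"
Letter counts:
  'b': 1
  'e': 2
  'i': 1
  'l': 1
  'r': 2
  't': 1
Maximum count = 2
Most frequent = 'e', 'r' (2 times each)


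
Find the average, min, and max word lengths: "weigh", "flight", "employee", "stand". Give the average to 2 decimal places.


Lengths: "weigh"=5, "flight"=6, "employee"=8, "stand"=5
Sum = 24, Count = 4
Average = 24/4 = 6.00
= avg=6.00, min=5, max=8


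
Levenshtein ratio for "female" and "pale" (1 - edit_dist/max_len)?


Word 1: "female" (length 6)
Word 2: "pale" (length 4)
One optimal edit sequence:
  1. delete 'f'  (+1)
  2. delete 'e'  (+1)
  3. substitute 'm' -> 'p'  (+1)
  4. keep 'a'
  5. keep 'l'
  6. keep 'e'
Edit distance = 3
Max length = max(6, 4) = 6
Similarity = 1 - 3/6
= 0.5000


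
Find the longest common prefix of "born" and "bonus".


Word 1: "born"
Word 2: "bonus"
Comparing from start:
  Pos 0: 'b' == 'b'
  Pos 1: 'o' == 'o'
  Pos 2: 'r' != 'n' (stop)
LCP = "bo" (length 2)


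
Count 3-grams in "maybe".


Word: "maybe" (length 5)
Number of 3-grams = length - 3 + 1 = 5 - 3 + 1
= 3


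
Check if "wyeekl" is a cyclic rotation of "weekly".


Word: "weekly", Candidate: "wyeekl"
Method: check if candidate is substring of word+word
"weeklyweekly" contains "wyeekl"? No
Is rotation = No


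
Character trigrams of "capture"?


Word: "capture" (length 7)
Number of trigrams = 7 - 3 + 1 = 5
  Position 0: "cap"
  Position 1: "apt"
  Position 2: "ptu"
  Position 3: "tur"
  Position 4: "ure"
Trigrams = "cap", "apt", "ptu", "tur", "ure"


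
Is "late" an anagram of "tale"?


Word 1: "tale" → sorted: aelt
Word 2: "late" → sorted: aelt
Same letters? aelt == aelt
Anagram = Yes


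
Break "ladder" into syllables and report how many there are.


Word: "ladder"
Syllable breakdown: lad · der
Counting: 2 parts
= 2 syllables


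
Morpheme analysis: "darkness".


Word: "darkness"
Morphemes: dark + -ness
Each morpheme carries meaning
= 2 morphemes


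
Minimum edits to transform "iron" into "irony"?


Word 1: "iron" (length 4)
Word 2: "irony" (length 5)
One optimal edit sequence (insert/delete/substitute each cost 1):
  1. keep 'i'
  2. keep 'r'
  3. keep 'o'
  4. keep 'n'
  5. insert 'y'  (+1)
Total edit operations: 1
Edit distance = 1


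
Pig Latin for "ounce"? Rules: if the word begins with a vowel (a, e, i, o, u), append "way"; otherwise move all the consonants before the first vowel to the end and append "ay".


Word: "ounce"
Starts with vowel → add 'way'
Pig Latin = "ounceway"


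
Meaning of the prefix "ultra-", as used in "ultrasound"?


Prefix: ultra-
Example: ultrasound = ultra- + sound
Meaning = beyond


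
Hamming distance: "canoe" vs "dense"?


Comparing character by character (same length = 5):
  Pos 0: 'c' vs 'd' !=
  Pos 1: 'a' vs 'e' !=
  Pos 2: 'n' vs 'n' =
  Pos 3: 'o' vs 's' !=
  Pos 4: 'e' vs 'e' =
Hamming distance = 3


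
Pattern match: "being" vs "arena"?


Pattern of "being": [0, 1, 2, 3, 4]
Pattern of "arena": [0, 1, 2, 3, 0]
Patterns do not match
Same pattern = No


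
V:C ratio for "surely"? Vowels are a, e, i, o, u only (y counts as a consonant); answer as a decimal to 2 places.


Word: "surely"
Vowels (a,e,i,o,u): 2
Consonants: 4
Ratio = 2/4
= 0.50


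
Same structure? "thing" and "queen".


Pattern of "thing": [0, 1, 2, 3, 4]
Pattern of "queen": [0, 1, 2, 2, 3]
Patterns do not match
Same pattern = No


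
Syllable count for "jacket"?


Word: "jacket"
Syllable breakdown: jack-et
Counting: 2 parts
= 2 syllables


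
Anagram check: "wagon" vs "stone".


Word 1: "wagon" → sorted: agnow
Word 2: "stone" → sorted: enost
Same letters? agnow != enost
Anagram = No


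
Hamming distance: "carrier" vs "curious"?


Comparing character by character (same length = 7):
  Pos 0: 'c' vs 'c' =
  Pos 1: 'a' vs 'u' !=
  Pos 2: 'r' vs 'r' =
  Pos 3: 'r' vs 'i' !=
  Pos 4: 'i' vs 'o' !=
  Pos 5: 'e' vs 'u' !=
  Pos 6: 'r' vs 's' !=
Hamming distance = 5


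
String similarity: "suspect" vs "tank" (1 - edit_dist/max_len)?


Word 1: "suspect" (length 7)
Word 2: "tank" (length 4)
One optimal edit sequence:
  1. delete 's'  (+1)
  2. delete 'u'  (+1)
  3. delete 's'  (+1)
  4. substitute 'p' -> 't'  (+1)
  5. substitute 'e' -> 'a'  (+1)
  6. substitute 'c' -> 'n'  (+1)
  7. substitute 't' -> 'k'  (+1)
Edit distance = 7
Max length = max(7, 4) = 7
Similarity = 1 - 7/7
= 0.0000


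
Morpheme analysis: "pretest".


Word: "pretest"
Morphemes: pre- / test
Each morpheme carries meaning
= 2 morphemes


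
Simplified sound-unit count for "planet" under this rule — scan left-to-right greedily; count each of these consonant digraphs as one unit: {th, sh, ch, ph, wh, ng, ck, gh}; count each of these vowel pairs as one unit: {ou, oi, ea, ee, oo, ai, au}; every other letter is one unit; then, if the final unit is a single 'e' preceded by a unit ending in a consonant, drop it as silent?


Word: "planet" (6 letters)
Left-to-right scan:
  1. 'p' (letter)
  2. 'l' (letter)
  3. 'a' (letter)
  4. 'n' (letter)
  5. 'e' (letter)
  6. 't' (letter)
Units from scan: 6
Sound units = 6 units


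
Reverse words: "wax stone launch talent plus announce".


Original: "wax stone launch talent plus announce"
Words (1..n): wax | stone | launch | talent | plus | announce
Reversed (n..1): announce | plus | talent | launch | stone | wax
Result = "announce plus talent launch stone wax"


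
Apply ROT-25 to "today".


Word: "today"
Shift: 25
Each letter → (letter + shift) mod 26:
  't' (19) + 25 = 18 → 's'
  'o' (14) + 25 = 13 → 'n'
  'd' (3) + 25 = 2 → 'c'
  'a' (0) + 25 = 25 → 'z'
  'y' (24) + 25 = 23 → 'x'
Result = "snczx"


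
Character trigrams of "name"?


Word: "name" (length 4)
Number of trigrams = 4 - 3 + 1 = 2
  Position 0: "nam"
  Position 1: "ame"
Trigrams = "nam", "ame"


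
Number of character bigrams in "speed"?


Word: "speed" (length 5)
Number of 2-grams = length - 2 + 1 = 5 - 2 + 1
= 4


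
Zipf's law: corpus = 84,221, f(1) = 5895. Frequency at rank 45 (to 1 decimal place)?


Zipf's law: f(r) = f(1) / r
f(1) = 5895
f(45) = 5895 / 45
= 131.0 occurrences


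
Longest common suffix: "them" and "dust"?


Word 1: "them"
Word 2: "dust"
Comparing from end:
  Pos -1: 'm' != 't' (stop)
LCS = "" (length 0)


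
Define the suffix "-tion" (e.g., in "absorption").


Suffix: -tion
Example: absorption = absorb + -tion, with a spelling change
Meaning = act or process


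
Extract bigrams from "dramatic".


Word: "dramatic" (length 8)
Number of bigrams = 8 - 2 + 1 = 7
  Position 0: "dr"
  Position 1: "ra"
  Position 2: "am"
  Position 3: "ma"
  Position 4: "at"
  Position 5: "ti"
  Position 6: "ic"
Bigrams = "dr", "ra", "am", "ma", "at", "ti", "ic"


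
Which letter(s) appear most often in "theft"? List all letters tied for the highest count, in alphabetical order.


Word: "theft"
Letter counts:
  'e': 1
  'f': 1
  'h': 1
  't': 2
Maximum count = 2
Most frequent = 't' (2 times each)


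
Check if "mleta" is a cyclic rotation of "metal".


Word: "metal", Candidate: "mleta"
Method: check if candidate is substring of word+word
"metalmetal" contains "mleta"? No
Is rotation = No


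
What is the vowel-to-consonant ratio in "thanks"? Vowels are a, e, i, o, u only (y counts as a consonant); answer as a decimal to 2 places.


Word: "thanks"
Vowels (a,e,i,o,u): 1
Consonants: 5
Ratio = 1/5
= 0.20


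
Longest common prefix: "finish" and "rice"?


Word 1: "finish"
Word 2: "rice"
Comparing from start:
  Pos 0: 'f' != 'r' (stop)
LCP = "" (length 0)


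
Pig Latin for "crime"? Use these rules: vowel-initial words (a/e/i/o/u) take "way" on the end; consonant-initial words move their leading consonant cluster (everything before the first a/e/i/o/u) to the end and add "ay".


Word: "crime"
Starts with consonant(s) → move to end, add 'ay'
Consonant cluster: "cr"
Pig Latin = "imecray"


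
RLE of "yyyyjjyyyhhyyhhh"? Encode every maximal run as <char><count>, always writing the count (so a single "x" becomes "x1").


String: "yyyyjjyyyhhyyhhh"
Scanning for consecutive runs:
  'y' x 4
  'j' x 2
  'y' x 3
  'h' x 2
  'y' x 2
  'h' x 3
RLE = "y4j2y3h2y2h3"


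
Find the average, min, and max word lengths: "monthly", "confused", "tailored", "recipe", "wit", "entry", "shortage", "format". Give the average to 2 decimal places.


Lengths: "monthly"=7, "confused"=8, "tailored"=8, "recipe"=6, "wit"=3, "entry"=5, "shortage"=8, "format"=6
Sum = 51, Count = 8
Average = 51/8 = 6.38
= avg=6.38, min=3, max=8


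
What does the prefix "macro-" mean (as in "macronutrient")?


Prefix: macro-
As in: macronutrient -> macro- + nutrient
Meaning = large


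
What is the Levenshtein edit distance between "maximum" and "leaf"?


Word 1: "maximum" (length 7)
Word 2: "leaf" (length 4)
One optimal edit sequence (insert/delete/substitute each cost 1):
  1. delete 'm'  (+1)
  2. delete 'a'  (+1)
  3. delete 'x'  (+1)
  4. substitute 'i' -> 'l'  (+1)
  5. substitute 'm' -> 'e'  (+1)
  6. substitute 'u' -> 'a'  (+1)
  7. substitute 'm' -> 'f'  (+1)
Total edit operations: 7
Edit distance = 7


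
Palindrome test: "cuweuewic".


Word: "cuweuewic"
Reversed: "ciweuewuc"
Forward == Backward? cuweuewic != ciweuewuc
Palindrome = No


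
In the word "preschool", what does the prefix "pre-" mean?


Prefix: pre-
As in: preschool -> pre- + school
Meaning = before


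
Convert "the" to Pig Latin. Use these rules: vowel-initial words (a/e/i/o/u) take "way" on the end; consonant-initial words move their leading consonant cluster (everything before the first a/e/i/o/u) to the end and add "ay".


Word: "the"
Starts with consonant(s) → move to end, add 'ay'
Consonant cluster: "th"
Pig Latin = "ethay"


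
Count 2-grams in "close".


Word: "close" (length 5)
Number of 2-grams = length - 2 + 1 = 5 - 2 + 1
= 4


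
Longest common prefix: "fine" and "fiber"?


Word 1: "fine"
Word 2: "fiber"
Comparing from start:
  Pos 0: 'f' == 'f'
  Pos 1: 'i' == 'i'
  Pos 2: 'n' != 'b' (stop)
LCP = "fi" (length 2)


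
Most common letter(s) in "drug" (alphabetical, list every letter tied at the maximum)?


Word: "drug"
Letter counts:
  'd': 1
  'g': 1
  'r': 1
  'u': 1
Maximum count = 1
Most frequent = 'd', 'g', 'r', 'u' (1 time each)


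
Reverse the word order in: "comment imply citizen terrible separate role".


Original: "comment imply citizen terrible separate role"
Words (1..n): comment | imply | citizen | terrible | separate | role
Reversed (n..1): role | separate | terrible | citizen | imply | comment
Result = "role separate terrible citizen imply comment"


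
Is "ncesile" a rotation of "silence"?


Word: "silence", Candidate: "ncesile"
Method: check if candidate is substring of word+word
"silencesilence" contains "ncesile"? Yes
Is rotation = Yes


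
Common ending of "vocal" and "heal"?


Word 1: "vocal"
Word 2: "heal"
Comparing from end:
  Pos -1: 'l' == 'l'
  Pos -2: 'a' == 'a'
  Pos -3: 'c' != 'e' (stop)
LCS = "al" (length 2)


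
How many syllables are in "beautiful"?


Word: "beautiful"
Syllable breakdown: beau | ti | ful
Counting: 3 parts
= 3 syllables


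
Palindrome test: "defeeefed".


Word: "defeeefed"
Reversed: "defeeefed"
Forward == Backward? defeeefed == defeeefed
Palindrome = Yes


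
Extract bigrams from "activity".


Word: "activity" (length 8)
Number of bigrams = 8 - 2 + 1 = 7
  Position 0: "ac"
  Position 1: "ct"
  Position 2: "ti"
  Position 3: "iv"
  Position 4: "vi"
  Position 5: "it"
  Position 6: "ty"
Bigrams = "ac", "ct", "ti", "iv", "vi", "it", "ty"


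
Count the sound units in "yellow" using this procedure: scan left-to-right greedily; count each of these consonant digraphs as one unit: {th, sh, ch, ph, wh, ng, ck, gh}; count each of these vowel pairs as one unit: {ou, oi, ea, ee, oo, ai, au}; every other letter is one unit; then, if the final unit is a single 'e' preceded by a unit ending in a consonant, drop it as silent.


Word: "yellow" (6 letters)
Left-to-right scan:
  (1) 'y' (letter)
  (2) 'e' (letter)
  (3) 'l' (letter)
  (4) 'l' (letter)
  (5) 'o' (letter)
  (6) 'w' (letter)
Units from scan: 6
Sound units = 6 units


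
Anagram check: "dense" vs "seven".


Word 1: "dense" → sorted: deens
Word 2: "seven" → sorted: eensv
Same letters? deens != eensv
Anagram = No


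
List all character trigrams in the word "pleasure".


Word: "pleasure" (length 8)
Number of trigrams = 8 - 3 + 1 = 6
  Position 0: "ple"
  Position 1: "lea"
  Position 2: "eas"
  Position 3: "asu"
  Position 4: "sur"
  Position 5: "ure"
Trigrams = "ple", "lea", "eas", "asu", "sur", "ure"


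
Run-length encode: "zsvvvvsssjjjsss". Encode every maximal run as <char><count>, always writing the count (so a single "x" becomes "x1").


String: "zsvvvvsssjjjsss"
Scanning for consecutive runs:
  'z' x 1
  's' x 1
  'v' x 4
  's' x 3
  'j' x 3
  's' x 3
RLE = "z1s1v4s3j3s3"


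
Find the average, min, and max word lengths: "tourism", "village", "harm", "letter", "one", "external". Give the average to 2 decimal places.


Lengths: "tourism"=7, "village"=7, "harm"=4, "letter"=6, "one"=3, "external"=8
Sum = 35, Count = 6
Average = 35/6 = 5.83
= avg=5.83, min=3, max=8


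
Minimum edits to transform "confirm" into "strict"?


Word 1: "confirm" (length 7)
Word 2: "strict" (length 6)
One optimal edit sequence (insert/delete/substitute each cost 1):
  1. delete 'c'  (+1)
  2. substitute 'o' -> 's'  (+1)
  3. substitute 'n' -> 't'  (+1)
  4. substitute 'f' -> 'r'  (+1)
  5. keep 'i'
  6. substitute 'r' -> 'c'  (+1)
  7. substitute 'm' -> 't'  (+1)
Total edit operations: 6
Edit distance = 6


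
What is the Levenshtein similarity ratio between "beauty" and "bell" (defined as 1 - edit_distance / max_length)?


Word 1: "beauty" (length 6)
Word 2: "bell" (length 4)
One optimal edit sequence:
  1. keep 'b'
  2. keep 'e'
  3. delete 'a'  (+1)
  4. delete 'u'  (+1)
  5. substitute 't' -> 'l'  (+1)
  6. substitute 'y' -> 'l'  (+1)
Edit distance = 4
Max length = max(6, 4) = 6
Similarity = 1 - 4/6
= 0.3333


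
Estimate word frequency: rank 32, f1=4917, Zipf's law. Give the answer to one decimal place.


Zipf's law: f(r) = f(1) / r
f(1) = 4917
f(32) = 4917 / 32
= 153.7 occurrences


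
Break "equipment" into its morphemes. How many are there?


Word: "equipment"
Morphemes: equip | -ment
Each morpheme carries meaning
= 2 morphemes


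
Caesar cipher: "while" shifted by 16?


Word: "while"
Shift: 16
Each letter → (letter + shift) mod 26:
  'w' (22) + 16 = 12 → 'm'
  'h' (7) + 16 = 23 → 'x'
  'i' (8) + 16 = 24 → 'y'
  'l' (11) + 16 = 1 → 'b'
  'e' (4) + 16 = 20 → 'u'
Result = "mxybu"


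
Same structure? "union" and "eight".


Pattern of "union": [0, 1, 2, 3, 1]
Pattern of "eight": [0, 1, 2, 3, 4]
Patterns do not match
Same pattern = No


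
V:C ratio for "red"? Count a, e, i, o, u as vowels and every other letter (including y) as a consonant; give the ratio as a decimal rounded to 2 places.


Word: "red"
Vowels (a,e,i,o,u): 1
Consonants: 2
Ratio = 1/2
= 0.50


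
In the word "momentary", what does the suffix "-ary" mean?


Suffix: -ary
Example: momentary (moment + -ary)
Meaning = relating to


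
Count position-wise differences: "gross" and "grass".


Comparing character by character (same length = 5):
  Pos 0: 'g' vs 'g' =
  Pos 1: 'r' vs 'r' =
  Pos 2: 'o' vs 'a' !=
  Pos 3: 's' vs 's' =
  Pos 4: 's' vs 's' =
Hamming distance = 1


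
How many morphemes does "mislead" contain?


Word: "mislead"
Morphemes: mis- / lead
Each morpheme carries meaning
= 2 morphemes


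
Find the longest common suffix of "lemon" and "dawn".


Word 1: "lemon"
Word 2: "dawn"
Comparing from end:
  Pos -1: 'n' == 'n'
  Pos -2: 'o' != 'w' (stop)
LCS = "n" (length 1)


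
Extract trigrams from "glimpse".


Word: "glimpse" (length 7)
Number of trigrams = 7 - 3 + 1 = 5
  Position 0: "gli"
  Position 1: "lim"
  Position 2: "imp"
  Position 3: "mps"
  Position 4: "pse"
Trigrams = "gli", "lim", "imp", "mps", "pse"


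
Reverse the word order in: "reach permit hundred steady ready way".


Original: "reach permit hundred steady ready way"
Words (1..n): reach | permit | hundred | steady | ready | way
Reversed (n..1): way | ready | steady | hundred | permit | reach
Result = "way ready steady hundred permit reach"


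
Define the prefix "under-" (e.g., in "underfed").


Prefix: under-
As in: underfed -> under- + fed
Meaning = insufficient


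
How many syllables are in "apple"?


Word: "apple"
Syllable breakdown: ap / ple
Counting: 2 parts
= 2 syllables


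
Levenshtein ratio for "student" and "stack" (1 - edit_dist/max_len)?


Word 1: "student" (length 7)
Word 2: "stack" (length 5)
One optimal edit sequence:
  1. keep 's'
  2. keep 't'
  3. delete 'u'  (+1)
  4. delete 'd'  (+1)
  5. substitute 'e' -> 'a'  (+1)
  6. substitute 'n' -> 'c'  (+1)
  7. substitute 't' -> 'k'  (+1)
Edit distance = 5
Max length = max(7, 5) = 7
Similarity = 1 - 5/7
= 0.2857


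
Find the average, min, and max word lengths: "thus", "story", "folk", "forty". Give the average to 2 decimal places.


Lengths: "thus"=4, "story"=5, "folk"=4, "forty"=5
Sum = 18, Count = 4
Average = 18/4 = 4.50
= avg=4.50, min=4, max=5


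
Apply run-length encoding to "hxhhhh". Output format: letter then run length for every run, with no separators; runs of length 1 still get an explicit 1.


String: "hxhhhh"
Scanning for consecutive runs:
  'h' x 1
  'x' x 1
  'h' x 4
RLE = "h1x1h4"


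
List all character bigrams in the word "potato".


Word: "potato" (length 6)
Number of bigrams = 6 - 2 + 1 = 5
  Position 0: "po"
  Position 1: "ot"
  Position 2: "ta"
  Position 3: "at"
  Position 4: "to"
Bigrams = "po", "ot", "ta", "at", "to"


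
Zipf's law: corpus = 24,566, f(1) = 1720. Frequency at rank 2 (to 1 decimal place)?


Zipf's law: f(r) = f(1) / r
f(1) = 1720
f(2) = 1720 / 2
= 860.0 occurrences


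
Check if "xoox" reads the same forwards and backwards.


Word: "xoox"
Reversed: "xoox"
Forward == Backward? xoox == xoox
Palindrome = Yes


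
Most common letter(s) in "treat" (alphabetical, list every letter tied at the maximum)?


Word: "treat"
Letter counts:
  'a': 1
  'e': 1
  'r': 1
  't': 2
Maximum count = 2
Most frequent = 't' (2 times each)


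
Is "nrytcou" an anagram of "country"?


Word 1: "country" → sorted: cnortuy
Word 2: "nrytcou" → sorted: cnortuy
Same letters? cnortuy == cnortuy
Anagram = Yes


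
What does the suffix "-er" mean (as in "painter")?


Suffix: -er
Example: painter (paint + -er)
Meaning = one who / more


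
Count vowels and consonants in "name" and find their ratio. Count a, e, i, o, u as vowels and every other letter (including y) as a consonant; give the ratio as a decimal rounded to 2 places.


Word: "name"
Vowels (a,e,i,o,u): 2
Consonants: 2
Ratio = 2/2
= 1.00


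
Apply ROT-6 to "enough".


Word: "enough"
Shift: 6
Each letter → (letter + shift) mod 26:
  'e' (4) + 6 = 10 → 'k'
  'n' (13) + 6 = 19 → 't'
  'o' (14) + 6 = 20 → 'u'
  'u' (20) + 6 = 0 → 'a'
  'g' (6) + 6 = 12 → 'm'
  'h' (7) + 6 = 13 → 'n'
Result = "ktuamn"


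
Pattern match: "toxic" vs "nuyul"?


Pattern of "toxic": [0, 1, 2, 3, 4]
Pattern of "nuyul": [0, 1, 2, 1, 3]
Patterns do not match
Same pattern = No


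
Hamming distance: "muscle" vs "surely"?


Comparing character by character (same length = 6):
  Pos 0: 'm' vs 's' !=
  Pos 1: 'u' vs 'u' =
  Pos 2: 's' vs 'r' !=
  Pos 3: 'c' vs 'e' !=
  Pos 4: 'l' vs 'l' =
  Pos 5: 'e' vs 'y' !=
Hamming distance = 4


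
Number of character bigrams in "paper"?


Word: "paper" (length 5)
Number of 2-grams = length - 2 + 1 = 5 - 2 + 1
= 4


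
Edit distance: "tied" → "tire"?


Word 1: "tied" (length 4)
Word 2: "tire" (length 4)
One optimal edit sequence (insert/delete/substitute each cost 1):
  1. keep 't'
  2. keep 'i'
  3. substitute 'e' -> 'r'  (+1)
  4. substitute 'd' -> 'e'  (+1)
Total edit operations: 2
Edit distance = 2


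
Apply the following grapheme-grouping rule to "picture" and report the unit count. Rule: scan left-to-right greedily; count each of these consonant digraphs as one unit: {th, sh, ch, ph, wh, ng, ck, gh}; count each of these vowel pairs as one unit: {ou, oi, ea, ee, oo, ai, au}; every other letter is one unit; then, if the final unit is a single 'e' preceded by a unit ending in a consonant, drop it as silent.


Word: "picture" (7 letters)
Left-to-right scan:
  [1] 'p' (letter)
  [2] 'i' (letter)
  [3] 'c' (letter)
  [4] 't' (letter)
  [5] 'u' (letter)
  [6] 'r' (letter)
  [7] 'e' (letter)
Units from scan: 7
Final unit is 'e' after a consonant -> drop as silent (-1)
Sound units = 6 units


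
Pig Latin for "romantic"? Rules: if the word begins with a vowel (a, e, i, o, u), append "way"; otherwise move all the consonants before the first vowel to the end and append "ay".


Word: "romantic"
Starts with consonant(s) → move to end, add 'ay'
Consonant cluster: "r"
Pig Latin = "omanticray"


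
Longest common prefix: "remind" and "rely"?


Word 1: "remind"
Word 2: "rely"
Comparing from start:
  Pos 0: 'r' == 'r'
  Pos 1: 'e' == 'e'
  Pos 2: 'm' != 'l' (stop)
LCP = "re" (length 2)


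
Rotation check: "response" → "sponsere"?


Word: "response", Candidate: "sponsere"
Method: check if candidate is substring of word+word
"responseresponse" contains "sponsere"? Yes
Is rotation = Yes


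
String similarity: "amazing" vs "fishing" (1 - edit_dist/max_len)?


Word 1: "amazing" (length 7)
Word 2: "fishing" (length 7)
One optimal edit sequence:
  1. substitute 'a' -> 'f'  (+1)
  2. substitute 'm' -> 'i'  (+1)
  3. substitute 'a' -> 's'  (+1)
  4. substitute 'z' -> 'h'  (+1)
  5. keep 'i'
  6. keep 'n'
  7. keep 'g'
Edit distance = 4
Max length = max(7, 7) = 7
Similarity = 1 - 4/7
= 0.4286


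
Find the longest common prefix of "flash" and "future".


Word 1: "flash"
Word 2: "future"
Comparing from start:
  Pos 0: 'f' == 'f'
  Pos 1: 'l' != 'u' (stop)
LCP = "f" (length 1)


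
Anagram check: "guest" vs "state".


Word 1: "guest" → sorted: egstu
Word 2: "state" → sorted: aestt
Same letters? egstu != aestt
Anagram = No


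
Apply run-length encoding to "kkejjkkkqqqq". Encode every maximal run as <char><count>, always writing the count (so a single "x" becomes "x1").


String: "kkejjkkkqqqq"
Scanning for consecutive runs:
  'k' x 2
  'e' x 1
  'j' x 2
  'k' x 3
  'q' x 4
RLE = "k2e1j2k3q4"


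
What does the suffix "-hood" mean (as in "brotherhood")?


Suffix: -hood
As in: brotherhood -> brother + -hood
Meaning = state / condition


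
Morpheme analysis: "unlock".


Word: "unlock"
Morphemes: un- + lock
Each morpheme carries meaning
= 2 morphemes


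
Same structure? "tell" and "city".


Pattern of "tell": [0, 1, 2, 2]
Pattern of "city": [0, 1, 2, 3]
Patterns do not match
Same pattern = No


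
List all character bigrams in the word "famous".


Word: "famous" (length 6)
Number of bigrams = 6 - 2 + 1 = 5
  Position 0: "fa"
  Position 1: "am"
  Position 2: "mo"
  Position 3: "ou"
  Position 4: "us"
Bigrams = "fa", "am", "mo", "ou", "us"


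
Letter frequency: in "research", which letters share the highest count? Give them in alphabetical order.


Word: "research"
Letter counts:
  'a': 1
  'c': 1
  'e': 2
  'h': 1
  'r': 2
  's': 1
Maximum count = 2
Most frequent = 'e', 'r' (2 times each)


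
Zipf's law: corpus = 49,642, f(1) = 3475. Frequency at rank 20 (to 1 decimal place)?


Zipf's law: f(r) = f(1) / r
f(1) = 3475
f(20) = 3475 / 20
= 173.8 occurrences


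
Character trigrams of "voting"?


Word: "voting" (length 6)
Number of trigrams = 6 - 3 + 1 = 4
  Position 0: "vot"
  Position 1: "oti"
  Position 2: "tin"
  Position 3: "ing"
Trigrams = "vot", "oti", "tin", "ing"


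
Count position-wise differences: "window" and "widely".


Comparing character by character (same length = 6):
  Pos 0: 'w' vs 'w' =
  Pos 1: 'i' vs 'i' =
  Pos 2: 'n' vs 'd' !=
  Pos 3: 'd' vs 'e' !=
  Pos 4: 'o' vs 'l' !=
  Pos 5: 'w' vs 'y' !=
Hamming distance = 4


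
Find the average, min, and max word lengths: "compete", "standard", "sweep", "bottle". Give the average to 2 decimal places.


Lengths: "compete"=7, "standard"=8, "sweep"=5, "bottle"=6
Sum = 26, Count = 4
Average = 26/4 = 6.50
= avg=6.50, min=5, max=8


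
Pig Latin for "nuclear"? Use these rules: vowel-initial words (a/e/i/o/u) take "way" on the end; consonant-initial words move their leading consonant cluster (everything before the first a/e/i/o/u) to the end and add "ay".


Word: "nuclear"
Starts with consonant(s) → move to end, add 'ay'
Consonant cluster: "n"
Pig Latin = "uclearnay"


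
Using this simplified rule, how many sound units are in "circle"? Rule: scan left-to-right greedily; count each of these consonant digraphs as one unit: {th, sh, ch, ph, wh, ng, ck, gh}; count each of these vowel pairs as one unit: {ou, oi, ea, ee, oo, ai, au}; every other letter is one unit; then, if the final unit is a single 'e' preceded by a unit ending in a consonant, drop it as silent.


Word: "circle" (6 letters)
Left-to-right scan:
  [1] 'c' (letter)
  [2] 'i' (letter)
  [3] 'r' (letter)
  [4] 'c' (letter)
  [5] 'l' (letter)
  [6] 'e' (letter)
Units from scan: 6
Final unit is 'e' after a consonant -> drop as silent (-1)
Sound units = 5 units


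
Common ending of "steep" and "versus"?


Word 1: "steep"
Word 2: "versus"
Comparing from end:
  Pos -1: 'p' != 's' (stop)
LCS = "" (length 0)


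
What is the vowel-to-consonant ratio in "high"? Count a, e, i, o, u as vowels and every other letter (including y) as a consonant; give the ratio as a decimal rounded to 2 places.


Word: "high"
Vowels (a,e,i,o,u): 1
Consonants: 3
Ratio = 1/3
= 0.33


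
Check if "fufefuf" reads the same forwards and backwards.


Word: "fufefuf"
Reversed: "fufefuf"
Forward == Backward? fufefuf == fufefuf
Palindrome = Yes
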